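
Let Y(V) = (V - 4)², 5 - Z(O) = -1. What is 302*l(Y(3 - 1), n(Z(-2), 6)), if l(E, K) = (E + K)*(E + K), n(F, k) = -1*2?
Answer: 1208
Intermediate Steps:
Z(O) = 6 (Z(O) = 5 - 1*(-1) = 5 + 1 = 6)
n(F, k) = -2
Y(V) = (-4 + V)²
l(E, K) = (E + K)²
302*l(Y(3 - 1), n(Z(-2), 6)) = 302*((-4 + (3 - 1))² - 2)² = 302*((-4 + 2)² - 2)² = 302*((-2)² - 2)² = 302*(4 - 2)² = 302*2² = 302*4 = 1208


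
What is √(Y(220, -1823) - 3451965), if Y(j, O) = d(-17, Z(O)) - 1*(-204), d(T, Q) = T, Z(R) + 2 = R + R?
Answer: I*√3451778 ≈ 1857.9*I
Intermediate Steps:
Z(R) = -2 + 2*R (Z(R) = -2 + (R + R) = -2 + 2*R)
Y(j, O) = 187 (Y(j, O) = -17 - 1*(-204) = -17 + 204 = 187)
√(Y(220, -1823) - 3451965) = √(187 - 3451965) = √(-3451778) = I*√3451778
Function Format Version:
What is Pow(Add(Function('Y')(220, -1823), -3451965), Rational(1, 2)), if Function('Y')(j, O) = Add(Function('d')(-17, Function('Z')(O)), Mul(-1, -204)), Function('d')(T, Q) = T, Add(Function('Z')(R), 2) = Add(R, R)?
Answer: Mul(I, Pow(3451778, Rational(1, 2))) ≈ Mul(1857.9, I)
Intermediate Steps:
Function('Z')(R) = Add(-2, Mul(2, R)) (Function('Z')(R) = Add(-2, Add(R, R)) = Add(-2, Mul(2, R)))
Function('Y')(j, O) = 187 (Function('Y')(j, O) = Add(-17, Mul(-1, -204)) = Add(-17, 204) = 187)
Pow(Add(Function('Y')(220, -1823), -3451965), Rational(1, 2)) = Pow(Add(187, -3451965), Rational(1, 2)) = Pow(-3451778, Rational(1, 2)) = Mul(I, Pow(3451778, Rational(1, 2)))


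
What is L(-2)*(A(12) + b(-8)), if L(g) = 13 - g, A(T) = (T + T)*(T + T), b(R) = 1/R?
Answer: 69105/8 ≈ 8638.1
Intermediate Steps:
A(T) = 4*T**2 (A(T) = (2*T)*(2*T) = 4*T**2)
L(-2)*(A(12) + b(-8)) = (13 - 1*(-2))*(4*12**2 + 1/(-8)) = (13 + 2)*(4*144 - 1/8) = 15*(576 - 1/8) = 15*(4607/8) = 69105/8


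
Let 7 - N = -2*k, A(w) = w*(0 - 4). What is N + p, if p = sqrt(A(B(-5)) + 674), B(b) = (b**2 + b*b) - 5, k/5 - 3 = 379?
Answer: 3827 + sqrt(494) ≈ 3849.2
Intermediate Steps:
k = 1910 (k = 15 + 5*379 = 15 + 1895 = 1910)
B(b) = -5 + 2*b**2 (B(b) = (b**2 + b**2) - 5 = 2*b**2 - 5 = -5 + 2*b**2)
A(w) = -4*w (A(w) = w*(-4) = -4*w)
p = sqrt(494) (p = sqrt(-4*(-5 + 2*(-5)**2) + 674) = sqrt(-4*(-5 + 2*25) + 674) = sqrt(-4*(-5 + 50) + 674) = sqrt(-4*45 + 674) = sqrt(-180 + 674) = sqrt(494) ≈ 22.226)
N = 3827 (N = 7 - (-2)*1910 = 7 - 1*(-3820) = 7 + 3820 = 3827)
N + p = 3827 + sqrt(494)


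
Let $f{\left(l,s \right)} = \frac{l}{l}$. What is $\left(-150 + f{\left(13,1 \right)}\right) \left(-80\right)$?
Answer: $11920$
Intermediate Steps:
$f{\left(l,s \right)} = 1$
$\left(-150 + f{\left(13,1 \right)}\right) \left(-80\right) = \left(-150 + 1\right) \left(-80\right) = \left(-149\right) \left(-80\right) = 11920$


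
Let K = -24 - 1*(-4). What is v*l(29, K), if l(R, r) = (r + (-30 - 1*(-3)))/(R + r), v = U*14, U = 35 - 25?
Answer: -6580/9 ≈ -731.11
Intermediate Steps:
U = 10
K = -20 (K = -24 + 4 = -20)
v = 140 (v = 10*14 = 140)
l(R, r) = (-27 + r)/(R + r) (l(R, r) = (r + (-30 + 3))/(R + r) = (r - 27)/(R + r) = (-27 + r)/(R + r))
v*l(29, K) = 140*((-27 - 20)/(29 - 20)) = 140*(-47/9) = -6580/9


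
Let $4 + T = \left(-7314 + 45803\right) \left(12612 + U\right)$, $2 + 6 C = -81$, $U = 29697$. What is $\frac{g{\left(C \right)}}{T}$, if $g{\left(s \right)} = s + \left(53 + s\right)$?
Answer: $\frac{76}{4885293291} \approx 1.5557 \cdot 10^{-8}$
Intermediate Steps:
$C = - \frac{83}{6}$ ($C = - \frac{1}{3} + \frac{1}{6} \left(-81\right) = - \frac{1}{3} - \frac{27}{2} = - \frac{83}{6} \approx -13.833$)
$T = 1628431097$ ($T = -4 + \left(-7314 + 45803\right) \left(12612 + 29697\right) = -4 + 38489 \cdot 42309 = -4 + 1628431101 = 1628431097$)
$g{\left(s \right)} = 53 + 2 s$
$\frac{g{\left(C \right)}}{T} = \frac{53 + 2 \left(- \frac{83}{6}\right)}{1628431097} = \left(53 - \frac{83}{3}\right) \frac{1}{1628431097} = \frac{76}{3} \cdot \frac{1}{1628431097} = \frac{76}{4885293291}$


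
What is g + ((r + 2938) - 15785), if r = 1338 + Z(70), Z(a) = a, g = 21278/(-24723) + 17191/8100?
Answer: -254497683823/22250700 ≈ -11438.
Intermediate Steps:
g = 28073477/22250700 (g = 21278*(-1/24723) + 17191*(1/8100) = -21278/24723 + 17191/8100 = 28073477/22250700 ≈ 1.2617)
r = 1408 (r = 1338 + 70 = 1408)
g + ((r + 2938) - 15785) = 28073477/22250700 + ((1408 + 2938) - 15785) = 28073477/22250700 + (4346 - 15785) = 28073477/22250700 - 11439 = -254497683823/22250700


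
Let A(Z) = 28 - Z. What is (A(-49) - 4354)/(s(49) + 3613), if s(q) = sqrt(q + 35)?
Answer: -15452801/13053685 + 8554*sqrt(21)/13053685 ≈ -1.1808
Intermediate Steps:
s(q) = sqrt(35 + q)
(A(-49) - 4354)/(s(49) + 3613) = ((28 - 1*(-49)) - 4354)/(sqrt(35 + 49) + 3613) = ((28 + 49) - 4354)/(sqrt(84) + 3613) = (77 - 4354)/(2*sqrt(21) + 3613) = -4277/(3613 + 2*sqrt(21))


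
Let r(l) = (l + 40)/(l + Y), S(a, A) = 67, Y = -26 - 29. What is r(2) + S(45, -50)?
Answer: 3509/53 ≈ 66.208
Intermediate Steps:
Y = -55
r(l) = (40 + l)/(-55 + l) (r(l) = (l + 40)/(l - 55) = (40 + l)/(-55 + l))
r(2) + S(45, -50) = (40 + 2)/(-55 + 2) + 67 = 42/(-53) + 67 = -1/53*42 + 67 = -42/53 + 67 = 3509/53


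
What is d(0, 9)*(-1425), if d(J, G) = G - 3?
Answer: -8550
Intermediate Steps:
d(J, G) = -3 + G
d(0, 9)*(-1425) = (-3 + 9)*(-1425) = 6*(-1425) = -8550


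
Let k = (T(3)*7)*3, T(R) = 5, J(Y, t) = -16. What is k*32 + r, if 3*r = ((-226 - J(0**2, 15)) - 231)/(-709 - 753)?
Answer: 4912467/1462 ≈ 3360.1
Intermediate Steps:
k = 105 (k = (5*7)*3 = 35*3 = 105)
r = 147/1462 (r = (((-226 - 1*(-16)) - 231)/(-709 - 753))/3 = (((-226 + 16) - 231)/(-1462))/3 = ((-210 - 231)*(-1/1462))/3 = (-441*(-1/1462))/3 = (1/3)*(441/1462) = 147/1462 ≈ 0.10055)
k*32 + r = 105*32 + 147/1462 = 3360 + 147/1462 = 4912467/1462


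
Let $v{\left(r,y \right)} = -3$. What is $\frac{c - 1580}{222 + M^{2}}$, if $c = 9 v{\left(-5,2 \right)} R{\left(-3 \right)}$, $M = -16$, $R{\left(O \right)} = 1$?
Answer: $- \frac{1607}{478} \approx -3.3619$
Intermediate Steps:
$c = -27$ ($c = 9 \left(-3\right) 1 = \left(-27\right) 1 = -27$)
$\frac{c - 1580}{222 + M^{2}} = \frac{-27 - 1580}{222 + \left(-16\right)^{2}} = - \frac{1607}{222 + 256} = - \frac{1607}{478}$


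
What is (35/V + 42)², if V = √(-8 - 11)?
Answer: 32291/19 - 2940*I*√19/19 ≈ 1699.5 - 674.48*I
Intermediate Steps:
V = I*√19 (V = √(-19) = I*√19 ≈ 4.3589*I)
(35/V + 42)² = (35/((I*√19)) + 42)² = (35*(-I*√19/19) + 42)² = (-35*I*√19/19 + 42)² = (42 - 35*I*√19/19)²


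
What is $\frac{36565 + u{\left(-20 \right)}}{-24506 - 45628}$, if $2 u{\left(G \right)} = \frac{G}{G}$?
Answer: $- \frac{24377}{46756} \approx -0.52137$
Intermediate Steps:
$u{\left(G \right)} = \frac{1}{2}$ ($u{\left(G \right)} = \frac{G \frac{1}{G}}{2} = \frac{1}{2} \cdot 1 = \frac{1}{2}$)
$\frac{36565 + u{\left(-20 \right)}}{-24506 - 45628} = \frac{36565 + \frac{1}{2}}{-24506 - 45628} = \frac{73131}{2 \left(-70134\right)} = \frac{73131}{2} \left(- \frac{1}{70134}\right) = - \frac{24377}{46756}$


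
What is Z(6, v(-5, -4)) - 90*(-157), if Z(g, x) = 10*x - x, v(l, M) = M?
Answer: 14094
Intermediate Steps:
Z(g, x) = 9*x
Z(6, v(-5, -4)) - 90*(-157) = 9*(-4) - 90*(-157) = -36 + 14130 = 14094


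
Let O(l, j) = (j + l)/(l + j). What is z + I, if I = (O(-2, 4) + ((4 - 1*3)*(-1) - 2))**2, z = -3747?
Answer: -3743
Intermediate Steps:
O(l, j) = 1 (O(l, j) = (j + l)/(j + l) = 1)
I = 4 (I = (1 + ((4 - 1*3)*(-1) - 2))**2 = (1 + ((4 - 3)*(-1) - 2))**2 = (1 + (1*(-1) - 2))**2 = (1 + (-1 - 2))**2 = (1 - 3)**2 = (-2)**2 = 4)
z + I = -3747 + 4 = -3743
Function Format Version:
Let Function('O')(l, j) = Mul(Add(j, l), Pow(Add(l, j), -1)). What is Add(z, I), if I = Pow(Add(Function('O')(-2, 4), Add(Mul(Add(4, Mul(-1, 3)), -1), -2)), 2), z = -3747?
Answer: -3743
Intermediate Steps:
Function('O')(l, j) = 1 (Function('O')(l, j) = Mul(Add(j, l), Pow(Add(j, l), -1)) = 1)
I = 4 (I = Pow(Add(1, Add(Mul(Add(4, Mul(-1, 3)), -1), -2)), 2) = Pow(Add(1, Add(Mul(Add(4, -3), -1), -2)), 2) = Pow(Add(1, Add(Mul(1, -1), -2)), 2) = Pow(Add(1, Add(-1, -2)), 2) = Pow(Add(1, -3), 2) = Pow(-2, 2) = 4)
Add(z, I) = Add(-3747, 4) = -3743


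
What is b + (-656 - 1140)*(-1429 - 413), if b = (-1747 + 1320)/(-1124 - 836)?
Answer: 926305021/280 ≈ 3.3082e+6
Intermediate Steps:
b = 61/280 (b = -427/(-1960) = -427*(-1/1960) = 61/280 ≈ 0.21786)
b + (-656 - 1140)*(-1429 - 413) = 61/280 + (-656 - 1140)*(-1429 - 413) = 61/280 - 1796*(-1842) = 61/280 + 3308232 = 926305021/280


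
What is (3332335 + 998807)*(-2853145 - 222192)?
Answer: -13319721244854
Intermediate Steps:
(3332335 + 998807)*(-2853145 - 222192) = 4331142*(-3075337) = -13319721244854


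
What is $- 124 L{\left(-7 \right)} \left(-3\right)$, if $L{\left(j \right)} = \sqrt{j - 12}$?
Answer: $372 i \sqrt{19} \approx 1621.5 i$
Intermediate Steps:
$L{\left(j \right)} = \sqrt{-12 + j}$
$- 124 L{\left(-7 \right)} \left(-3\right) = - 124 \sqrt{-12 - 7} \left(-3\right) = - 124 \sqrt{-19} \left(-3\right) = - 124 i \sqrt{19} \left(-3\right) = 372 i \sqrt{19}$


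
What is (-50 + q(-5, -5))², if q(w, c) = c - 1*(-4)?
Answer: 2601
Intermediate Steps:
q(w, c) = 4 + c (q(w, c) = c + 4 = 4 + c)
(-50 + q(-5, -5))² = (-50 + (4 - 5))² = (-50 - 1)² = (-51)² = 2601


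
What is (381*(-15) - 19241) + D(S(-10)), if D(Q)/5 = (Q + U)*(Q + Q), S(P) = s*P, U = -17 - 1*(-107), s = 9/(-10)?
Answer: -16046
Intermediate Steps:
s = -9/10 (s = 9*(-⅒) = -9/10 ≈ -0.90000)
U = 90 (U = -17 + 107 = 90)
S(P) = -9*P/10
D(Q) = 10*Q*(90 + Q) (D(Q) = 5*((Q + 90)*(Q + Q)) = 5*((90 + Q)*(2*Q)) = 5*(2*Q*(90 + Q)) = 10*Q*(90 + Q))
(381*(-15) - 19241) + D(S(-10)) = (381*(-15) - 19241) + 10*(-9/10*(-10))*(90 - 9/10*(-10)) = (-5715 - 19241) + 10*9*(90 + 9) = -24956 + 10*9*99 = -24956 + 8910 = -16046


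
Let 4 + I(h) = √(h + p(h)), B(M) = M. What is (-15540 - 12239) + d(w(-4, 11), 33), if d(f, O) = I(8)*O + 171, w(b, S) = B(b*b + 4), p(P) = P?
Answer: -27608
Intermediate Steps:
w(b, S) = 4 + b² (w(b, S) = b*b + 4 = b² + 4 = 4 + b²)
I(h) = -4 + √2*√h (I(h) = -4 + √(h + h) = -4 + √(2*h) = -4 + √2*√h)
d(f, O) = 171 (d(f, O) = (-4 + √2*√8)*O + 171 = (-4 + √2*(2*√2))*O + 171 = (-4 + 4)*O + 171 = 0*O + 171 = 0 + 171 = 171)
(-15540 - 12239) + d(w(-4, 11), 33) = (-15540 - 12239) + 171 = -27779 + 171 = -27608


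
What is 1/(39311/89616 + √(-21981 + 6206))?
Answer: 3522894576/126691003473121 - 40155137280*I*√631/126691003473121 ≈ 2.7807e-5 - 0.0079618*I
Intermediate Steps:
1/(39311/89616 + √(-21981 + 6206)) = 1/(39311*(1/89616) + √(-15775)) = 1/(39311/89616 + 5*I*√631)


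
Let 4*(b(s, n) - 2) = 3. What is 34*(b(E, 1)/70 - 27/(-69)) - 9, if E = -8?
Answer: 18161/3220 ≈ 5.6401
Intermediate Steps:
b(s, n) = 11/4 (b(s, n) = 2 + (¼)*3 = 2 + ¾ = 11/4)
34*(b(E, 1)/70 - 27/(-69)) - 9 = 34*((11/4)/70 - 27/(-69)) - 9 = 34*((11/4)*(1/70) - 27*(-1/69)) - 9 = 34*(11/280 + 9/23) - 9 = 34*(2773/6440) - 9 = 47141/3220 - 9 = 18161/3220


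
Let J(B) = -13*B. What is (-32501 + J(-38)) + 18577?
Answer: -13430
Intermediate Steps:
(-32501 + J(-38)) + 18577 = (-32501 - 13*(-38)) + 18577 = (-32501 + 494) + 18577 = -32007 + 18577 = -13430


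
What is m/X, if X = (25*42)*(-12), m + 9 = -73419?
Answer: 6119/1050 ≈ 5.8276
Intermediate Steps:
m = -73428 (m = -9 - 73419 = -73428)
X = -12600 (X = 1050*(-12) = -12600)
m/X = -73428/(-12600) = -73428*(-1/12600) = 6119/1050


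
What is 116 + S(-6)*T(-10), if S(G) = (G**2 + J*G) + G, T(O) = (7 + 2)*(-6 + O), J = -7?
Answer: -10252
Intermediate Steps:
T(O) = -54 + 9*O (T(O) = 9*(-6 + O) = -54 + 9*O)
S(G) = G**2 - 6*G (S(G) = (G**2 - 7*G) + G = G**2 - 6*G)
116 + S(-6)*T(-10) = 116 + (-6*(-6 - 6))*(-54 + 9*(-10)) = 116 + (-6*(-12))*(-54 - 90) = 116 + 72*(-144) = 116 - 10368 = -10252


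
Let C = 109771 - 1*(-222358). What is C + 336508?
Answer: 668637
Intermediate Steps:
C = 332129 (C = 109771 + 222358 = 332129)
C + 336508 = 332129 + 336508 = 668637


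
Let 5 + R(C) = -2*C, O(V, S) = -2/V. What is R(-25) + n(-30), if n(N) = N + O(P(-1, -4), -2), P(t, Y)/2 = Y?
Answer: 61/4 ≈ 15.250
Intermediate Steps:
P(t, Y) = 2*Y
R(C) = -5 - 2*C
n(N) = 1/4 + N (n(N) = N - 2/(2*(-4)) = N - 2/(-8) = N - 2*(-1/8) = N + 1/4 = 1/4 + N)
R(-25) + n(-30) = (-5 - 2*(-25)) + (1/4 - 30) = (-5 + 50) - 119/4 = 45 - 119/4 = 61/4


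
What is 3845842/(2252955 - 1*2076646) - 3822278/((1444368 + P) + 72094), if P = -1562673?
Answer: 121660316652/1163916457 ≈ 104.53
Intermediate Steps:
3845842/(2252955 - 1*2076646) - 3822278/((1444368 + P) + 72094) = 3845842/(2252955 - 1*2076646) - 3822278/((1444368 - 1562673) + 72094) = 3845842/(2252955 - 2076646) - 3822278/(-118305 + 72094) = 3845842/176309 - 3822278/(-46211) = 3845842*(1/176309) - 3822278*(-1/46211) = 549406/25187 + 3822278/46211 = 121660316652/1163916457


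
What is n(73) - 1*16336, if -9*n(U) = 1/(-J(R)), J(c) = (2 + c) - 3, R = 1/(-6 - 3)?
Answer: -163361/10 ≈ -16336.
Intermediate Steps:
R = -⅑ (R = 1/(-9) = -⅑ ≈ -0.11111)
J(c) = -1 + c
n(U) = -⅒ (n(U) = -(-1/(-1 - ⅑))/9 = -1/(9*((-1*(-10/9)))) = -1/(9*10/9) = -⅑*9/10 = -⅒)
n(73) - 1*16336 = -⅒ - 1*16336 = -⅒ - 16336 = -163361/10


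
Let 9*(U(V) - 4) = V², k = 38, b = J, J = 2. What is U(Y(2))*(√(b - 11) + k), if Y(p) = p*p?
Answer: 1976/9 + 52*I/3 ≈ 219.56 + 17.333*I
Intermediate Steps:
b = 2
Y(p) = p²
U(V) = 4 + V²/9
U(Y(2))*(√(b - 11) + k) = (4 + (2²)²/9)*(√(2 - 11) + 38) = (4 + (⅑)*4²)*(√(-9) + 38) = (4 + (⅑)*16)*(3*I + 38) = (4 + 16/9)*(38 + 3*I) = 52*(38 + 3*I)/9 = 1976/9 + 52*I/3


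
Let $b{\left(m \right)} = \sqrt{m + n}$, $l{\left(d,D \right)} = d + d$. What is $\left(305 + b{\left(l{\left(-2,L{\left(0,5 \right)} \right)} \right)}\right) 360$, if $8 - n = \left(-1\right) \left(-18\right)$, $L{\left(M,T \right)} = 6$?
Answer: $109800 + 360 i \sqrt{14} \approx 1.098 \cdot 10^{5} + 1347.0 i$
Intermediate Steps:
$n = -10$ ($n = 8 - \left(-1\right) \left(-18\right) = 8 - 18 = -10$)
$l{\left(d,D \right)} = 2 d$
$b{\left(m \right)} = \sqrt{-10 + m}$ ($b{\left(m \right)} = \sqrt{m - 10} = \sqrt{-10 + m}$)
$\left(305 + b{\left(l{\left(-2,L{\left(0,5 \right)} \right)} \right)}\right) 360 = \left(305 + \sqrt{-10 + 2 \left(-2\right)}\right) 360 = \left(305 + \sqrt{-10 - 4}\right) 360 = \left(305 + \sqrt{-14}\right) 360 = \left(305 + i \sqrt{14}\right) 360 = 109800 + 360 i \sqrt{14}$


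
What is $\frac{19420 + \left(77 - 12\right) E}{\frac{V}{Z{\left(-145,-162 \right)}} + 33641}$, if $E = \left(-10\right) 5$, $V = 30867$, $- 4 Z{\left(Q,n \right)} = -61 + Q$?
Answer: $\frac{1665510}{3526757} \approx 0.47225$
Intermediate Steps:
$Z{\left(Q,n \right)} = \frac{61}{4} - \frac{Q}{4}$ ($Z{\left(Q,n \right)} = - \frac{-61 + Q}{4} = \frac{61}{4} - \frac{Q}{4}$)
$E = -50$
$\frac{19420 + \left(77 - 12\right) E}{\frac{V}{Z{\left(-145,-162 \right)}} + 33641} = \frac{19420 + \left(77 - 12\right) \left(-50\right)}{\frac{30867}{\frac{61}{4} - - \frac{145}{4}} + 33641} = \frac{19420 + 65 \left(-50\right)}{\frac{30867}{\frac{61}{4} + \frac{145}{4}} + 33641} = \frac{19420 - 3250}{\frac{30867}{\frac{103}{2}} + 33641} = \frac{16170}{30867 \cdot \frac{2}{103} + 33641} = \frac{16170}{\frac{61734}{103} + 33641} = \frac{16170}{\frac{3526757}{103}} = 16170 \cdot \frac{103}{3526757} = \frac{1665510}{3526757}$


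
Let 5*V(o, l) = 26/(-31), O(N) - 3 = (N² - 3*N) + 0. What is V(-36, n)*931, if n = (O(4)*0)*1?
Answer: -24206/155 ≈ -156.17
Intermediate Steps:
O(N) = 3 + N² - 3*N (O(N) = 3 + ((N² - 3*N) + 0) = 3 + (N² - 3*N) = 3 + N² - 3*N)
n = 0 (n = ((3 + 4² - 3*4)*0)*1 = ((3 + 16 - 12)*0)*1 = (7*0)*1 = 0*1 = 0)
V(o, l) = -26/155 (V(o, l) = (26/(-31))/5 = (26*(-1/31))/5 = (⅕)*(-26/31) = -26/155)
V(-36, n)*931 = -26/155*931 = -24206/155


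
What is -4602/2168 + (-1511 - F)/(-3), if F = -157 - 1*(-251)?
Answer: 577639/1084 ≈ 532.88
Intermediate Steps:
F = 94 (F = -157 + 251 = 94)
-4602/2168 + (-1511 - F)/(-3) = -4602/2168 + (-1511 - 1*94)/(-3) = -4602*1/2168 + (-1511 - 94)*(-⅓) = -2301/1084 - 1605*(-⅓) = -2301/1084 + 535 = 577639/1084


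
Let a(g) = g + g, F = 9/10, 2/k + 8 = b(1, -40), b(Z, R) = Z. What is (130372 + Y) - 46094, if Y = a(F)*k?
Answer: 2949712/35 ≈ 84278.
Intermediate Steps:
k = -2/7 (k = 2/(-8 + 1) = 2/(-7) = 2*(-⅐) = -2/7 ≈ -0.28571)
F = 9/10 (F = 9*(⅒) = 9/10 ≈ 0.90000)
a(g) = 2*g
Y = -18/35 (Y = (2*(9/10))*(-2/7) = (9/5)*(-2/7) = -18/35 ≈ -0.51429)
(130372 + Y) - 46094 = (130372 - 18/35) - 46094 = 4563002/35 - 46094 = 2949712/35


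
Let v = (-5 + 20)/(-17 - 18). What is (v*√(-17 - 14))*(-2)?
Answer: 6*I*√31/7 ≈ 4.7724*I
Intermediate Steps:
v = -3/7 (v = 15/(-35) = 15*(-1/35) = -3/7 ≈ -0.42857)
(v*√(-17 - 14))*(-2) = -3*√(-17 - 14)/7*(-2) = -3*I*√31/7*(-2) = 6*I*√31/7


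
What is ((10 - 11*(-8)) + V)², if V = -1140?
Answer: 1085764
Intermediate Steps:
((10 - 11*(-8)) + V)² = ((10 - 11*(-8)) - 1140)² = ((10 + 88) - 1140)² = (98 - 1140)² = (-1042)² = 1085764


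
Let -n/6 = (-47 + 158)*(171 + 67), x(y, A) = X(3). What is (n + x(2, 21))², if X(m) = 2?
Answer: 25124152036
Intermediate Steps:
x(y, A) = 2
n = -158508 (n = -6*(-47 + 158)*(171 + 67) = -666*238 = -6*26418 = -158508)
(n + x(2, 21))² = (-158508 + 2)² = (-158506)² = 25124152036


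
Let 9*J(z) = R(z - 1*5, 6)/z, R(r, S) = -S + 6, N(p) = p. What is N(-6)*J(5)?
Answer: 0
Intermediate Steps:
R(r, S) = 6 - S
J(z) = 0 (J(z) = ((6 - 1*6)/z)/9 = ((6 - 6)/z)/9 = (0/z)/9 = (⅑)*0 = 0)
N(-6)*J(5) = -6*0 = 0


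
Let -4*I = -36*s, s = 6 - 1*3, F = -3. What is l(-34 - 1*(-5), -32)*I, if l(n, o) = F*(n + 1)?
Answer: 2268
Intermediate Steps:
l(n, o) = -3 - 3*n (l(n, o) = -3*(n + 1) = -3*(1 + n) = -3 - 3*n)
s = 3 (s = 6 - 3 = 3)
I = 27 (I = -(-9)*3 = -¼*(-108) = 27)
l(-34 - 1*(-5), -32)*I = (-3 - 3*(-34 - 1*(-5)))*27 = (-3 - 3*(-34 + 5))*27 = (-3 - 3*(-29))*27 = (-3 + 87)*27 = 84*27 = 2268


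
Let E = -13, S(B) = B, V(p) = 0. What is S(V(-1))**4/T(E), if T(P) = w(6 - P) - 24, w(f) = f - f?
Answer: 0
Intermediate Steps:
w(f) = 0
T(P) = -24 (T(P) = 0 - 24 = -24)
S(V(-1))**4/T(E) = 0**4/(-24) = 0*(-1/24) = 0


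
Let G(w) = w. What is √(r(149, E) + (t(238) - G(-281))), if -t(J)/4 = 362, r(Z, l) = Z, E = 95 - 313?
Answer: I*√1018 ≈ 31.906*I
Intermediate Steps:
E = -218
t(J) = -1448 (t(J) = -4*362 = -1448)
√(r(149, E) + (t(238) - G(-281))) = √(149 + (-1448 - 1*(-281))) = √(149 + (-1448 + 281)) = √(149 - 1167) = √(-1018) = I*√1018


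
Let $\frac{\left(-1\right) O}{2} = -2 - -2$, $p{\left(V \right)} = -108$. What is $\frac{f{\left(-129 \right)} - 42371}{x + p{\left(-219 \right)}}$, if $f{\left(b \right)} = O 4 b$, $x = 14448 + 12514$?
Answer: $- \frac{42371}{26854} \approx -1.5778$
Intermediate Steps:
$x = 26962$
$O = 0$ ($O = - 2 \left(-2 - -2\right) = - 2 \left(-2 + 2\right) = \left(-2\right) 0 = 0$)
$f{\left(b \right)} = 0$ ($f{\left(b \right)} = 0 \cdot 4 b = 0 b = 0$)
$\frac{f{\left(-129 \right)} - 42371}{x + p{\left(-219 \right)}} = \frac{0 - 42371}{26962 - 108} = - \frac{42371}{26854}$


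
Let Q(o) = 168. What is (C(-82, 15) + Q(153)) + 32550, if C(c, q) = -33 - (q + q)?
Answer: 32655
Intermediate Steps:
C(c, q) = -33 - 2*q
(C(-82, 15) + Q(153)) + 32550 = ((-33 - 2*15) + 168) + 32550 = ((-33 - 30) + 168) + 32550 = (-63 + 168) + 32550 = 105 + 32550 = 32655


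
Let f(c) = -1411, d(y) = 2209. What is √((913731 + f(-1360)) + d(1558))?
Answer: √914529 ≈ 956.31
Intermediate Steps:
√((913731 + f(-1360)) + d(1558)) = √((913731 - 1411) + 2209) = √(912320 + 2209) = √914529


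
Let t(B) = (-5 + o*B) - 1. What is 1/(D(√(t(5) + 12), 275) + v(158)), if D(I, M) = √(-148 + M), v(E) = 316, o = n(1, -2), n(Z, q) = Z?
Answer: 316/99729 - √127/99729 ≈ 0.0030556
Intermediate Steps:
o = 1
t(B) = -6 + B (t(B) = (-5 + 1*B) - 1 = (-5 + B) - 1 = -6 + B)
1/(D(√(t(5) + 12), 275) + v(158)) = 1/(√(-148 + 275) + 316) = 1/(√127 + 316) = 1/(316 + √127)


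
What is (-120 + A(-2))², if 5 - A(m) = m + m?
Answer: 12321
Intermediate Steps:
A(m) = 5 - 2*m (A(m) = 5 - (m + m) = 5 - 2*m)
(-120 + A(-2))² = (-120 + (5 - 2*(-2)))² = (-120 + (5 + 4))² = (-120 + 9)² = (-111)² = 12321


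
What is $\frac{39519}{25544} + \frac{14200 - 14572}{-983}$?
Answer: $\frac{48349545}{25109752} \approx 1.9255$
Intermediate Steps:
$\frac{39519}{25544} + \frac{14200 - 14572}{-983} = 39519 \cdot \frac{1}{25544} - - \frac{372}{983} = \frac{39519}{25544} + \frac{372}{983} = \frac{48349545}{25109752}$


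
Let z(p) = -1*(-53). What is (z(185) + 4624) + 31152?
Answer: 35829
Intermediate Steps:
z(p) = 53
(z(185) + 4624) + 31152 = (53 + 4624) + 31152 = 4677 + 31152 = 35829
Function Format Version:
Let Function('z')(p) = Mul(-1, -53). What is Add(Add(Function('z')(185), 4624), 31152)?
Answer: 35829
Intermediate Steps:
Function('z')(p) = 53
Add(Add(Function('z')(185), 4624), 31152) = Add(Add(53, 4624), 31152) = Add(4677, 31152) = 35829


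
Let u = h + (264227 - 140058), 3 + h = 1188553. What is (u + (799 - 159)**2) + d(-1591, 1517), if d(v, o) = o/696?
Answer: 1198735541/696 ≈ 1.7223e+6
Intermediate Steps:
h = 1188550 (h = -3 + 1188553 = 1188550)
d(v, o) = o/696 (d(v, o) = o*(1/696) = o/696)
u = 1312719 (u = 1188550 + (264227 - 140058) = 1188550 + 124169 = 1312719)
(u + (799 - 159)**2) + d(-1591, 1517) = (1312719 + (799 - 159)**2) + (1/696)*1517 = (1312719 + 640**2) + 1517/696 = (1312719 + 409600) + 1517/696 = 1722319 + 1517/696 = 1198735541/696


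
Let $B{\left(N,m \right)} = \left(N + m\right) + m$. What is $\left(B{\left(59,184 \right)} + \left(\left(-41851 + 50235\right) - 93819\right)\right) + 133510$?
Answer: $48502$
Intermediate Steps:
$B{\left(N,m \right)} = N + 2 m$
$\left(B{\left(59,184 \right)} + \left(\left(-41851 + 50235\right) - 93819\right)\right) + 133510 = \left(\left(59 + 2 \cdot 184\right) + \left(\left(-41851 + 50235\right) - 93819\right)\right) + 133510 = \left(\left(59 + 368\right) + \left(8384 - 93819\right)\right) + 133510 = \left(427 - 85435\right) + 133510 = -85008 + 133510 = 48502$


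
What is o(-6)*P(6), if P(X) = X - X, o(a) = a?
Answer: 0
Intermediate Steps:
P(X) = 0
o(-6)*P(6) = -6*0 = 0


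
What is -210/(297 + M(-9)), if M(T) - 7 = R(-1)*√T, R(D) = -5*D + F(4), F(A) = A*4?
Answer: -12768/19277 + 2646*I/19277 ≈ -0.66234 + 0.13726*I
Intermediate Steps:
F(A) = 4*A
R(D) = 16 - 5*D (R(D) = -5*D + 4*4 = -5*D + 16 = 16 - 5*D)
M(T) = 7 + 21*√T (M(T) = 7 + (16 - 5*(-1))*√T = 7 + (16 + 5)*√T = 7 + 21*√T)
-210/(297 + M(-9)) = -210/(297 + (7 + 21*√(-9))) = -210/(297 + (7 + 21*(3*I))) = -210/(297 + (7 + 63*I)) = -210*(304 - 63*I)/96385 = -42*(304 - 63*I)/19277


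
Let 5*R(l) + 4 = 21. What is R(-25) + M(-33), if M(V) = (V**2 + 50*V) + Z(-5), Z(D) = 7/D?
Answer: -559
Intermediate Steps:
R(l) = 17/5 (R(l) = -4/5 + (1/5)*21 = -4/5 + 21/5 = 17/5)
M(V) = -7/5 + V**2 + 50*V (M(V) = (V**2 + 50*V) + 7/(-5) = (V**2 + 50*V) + 7*(-1/5) = (V**2 + 50*V) - 7/5 = -7/5 + V**2 + 50*V)
R(-25) + M(-33) = 17/5 + (-7/5 + (-33)**2 + 50*(-33)) = 17/5 + (-7/5 + 1089 - 1650) = 17/5 - 2812/5 = -559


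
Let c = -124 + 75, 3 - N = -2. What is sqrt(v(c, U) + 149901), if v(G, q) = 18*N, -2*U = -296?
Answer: 17*sqrt(519) ≈ 387.29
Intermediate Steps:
N = 5 (N = 3 - 1*(-2) = 3 + 2 = 5)
U = 148 (U = -1/2*(-296) = 148)
c = -49
v(G, q) = 90 (v(G, q) = 18*5 = 90)
sqrt(v(c, U) + 149901) = sqrt(90 + 149901) = sqrt(149991) = 17*sqrt(519)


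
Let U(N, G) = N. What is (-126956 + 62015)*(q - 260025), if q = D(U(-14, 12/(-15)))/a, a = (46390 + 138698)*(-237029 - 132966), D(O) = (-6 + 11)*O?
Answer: 38546676581186469271/2282721152 ≈ 1.6886e+10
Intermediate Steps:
D(O) = 5*O
a = -68481634560 (a = 185088*(-369995) = -68481634560)
q = 7/6848163456 (q = (5*(-14))/(-68481634560) = -70*(-1/68481634560) = 7/6848163456 ≈ 1.0222e-9)
(-126956 + 62015)*(q - 260025) = (-126956 + 62015)*(7/6848163456 - 260025) = -64941*(-1780693702646393/6848163456) = 38546676581186469271/2282721152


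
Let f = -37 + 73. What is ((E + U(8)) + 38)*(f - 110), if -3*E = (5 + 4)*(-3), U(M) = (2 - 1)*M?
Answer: -4070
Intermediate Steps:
U(M) = M (U(M) = 1*M = M)
f = 36
E = 9 (E = -(5 + 4)*(-3)/3 = -3*(-3) = -1/3*(-27) = 9)
((E + U(8)) + 38)*(f - 110) = ((9 + 8) + 38)*(36 - 110) = (17 + 38)*(-74) = 55*(-74) = -4070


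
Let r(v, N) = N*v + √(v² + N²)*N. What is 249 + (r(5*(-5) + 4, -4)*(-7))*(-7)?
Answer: 4365 - 196*√457 ≈ 175.00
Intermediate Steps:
r(v, N) = N*v + N*√(N² + v²) (r(v, N) = N*v + √(N² + v²)*N = N*v + N*√(N² + v²))
249 + (r(5*(-5) + 4, -4)*(-7))*(-7) = 249 + (-4*((5*(-5) + 4) + √((-4)² + (5*(-5) + 4)²))*(-7))*(-7) = 249 + (-4*((-25 + 4) + √(16 + (-25 + 4)²))*(-7))*(-7) = 249 + (-4*(-21 + √(16 + (-21)²))*(-7))*(-7) = 249 + (-4*(-21 + √(16 + 441))*(-7))*(-7) = 249 + (-4*(-21 + √457)*(-7))*(-7) = 249 + ((84 - 4*√457)*(-7))*(-7) = 249 + (-588 + 28*√457)*(-7) = 249 + (4116 - 196*√457) = 4365 - 196*√457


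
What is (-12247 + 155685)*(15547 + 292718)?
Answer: 44216915070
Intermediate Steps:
(-12247 + 155685)*(15547 + 292718) = 143438*308265 = 44216915070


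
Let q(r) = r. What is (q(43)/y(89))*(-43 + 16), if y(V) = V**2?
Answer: -1161/7921 ≈ -0.14657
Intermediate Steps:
(q(43)/y(89))*(-43 + 16) = (43/(89**2))*(-43 + 16) = (43/7921)*(-27) = -1161/7921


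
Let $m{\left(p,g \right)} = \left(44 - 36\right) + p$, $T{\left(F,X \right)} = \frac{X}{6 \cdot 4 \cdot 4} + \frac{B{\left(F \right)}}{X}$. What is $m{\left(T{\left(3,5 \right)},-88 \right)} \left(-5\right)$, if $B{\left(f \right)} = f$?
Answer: $- \frac{4153}{96} \approx -43.26$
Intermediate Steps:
$T{\left(F,X \right)} = \frac{X}{96} + \frac{F}{X}$ ($T{\left(F,X \right)} = \frac{X}{6 \cdot 4 \cdot 4} + \frac{F}{X} = \frac{X}{24 \cdot 4} + \frac{F}{X} = \frac{X}{96} + \frac{F}{X}$)
$m{\left(p,g \right)} = 8 + p$
$m{\left(T{\left(3,5 \right)},-88 \right)} \left(-5\right) = \left(8 + \left(\frac{1}{96} \cdot 5 + \frac{3}{5}\right)\right) \left(-5\right) = \left(8 + \left(\frac{5}{96} + 3 \cdot \frac{1}{5}\right)\right) \left(-5\right) = \left(8 + \left(\frac{5}{96} + \frac{3}{5}\right)\right) \left(-5\right) = \left(8 + \frac{313}{480}\right) \left(-5\right) = \frac{4153}{480} \left(-5\right) = - \frac{4153}{96}$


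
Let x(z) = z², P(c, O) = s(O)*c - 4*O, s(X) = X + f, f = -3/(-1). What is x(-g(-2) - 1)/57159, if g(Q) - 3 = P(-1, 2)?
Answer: 3/2117 ≈ 0.0014171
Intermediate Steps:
f = 3 (f = -3*(-1) = 3)
s(X) = 3 + X (s(X) = X + 3 = 3 + X)
P(c, O) = -4*O + c*(3 + O) (P(c, O) = (3 + O)*c - 4*O = c*(3 + O) - 4*O = -4*O + c*(3 + O))
g(Q) = -10 (g(Q) = 3 + (-4*2 - (3 + 2)) = 3 + (-8 - 1*5) = 3 + (-8 - 5) = 3 - 13 = -10)
x(-g(-2) - 1)/57159 = (-1*(-10) - 1)²/57159 = (10 - 1)²*(1/57159) = 9²*(1/57159) = 81*(1/57159) = 3/2117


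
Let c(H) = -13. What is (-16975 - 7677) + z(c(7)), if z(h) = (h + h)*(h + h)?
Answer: -23976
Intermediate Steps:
z(h) = 4*h² (z(h) = (2*h)*(2*h) = 4*h²)
(-16975 - 7677) + z(c(7)) = (-16975 - 7677) + 4*(-13)² = -24652 + 4*169 = -24652 + 676 = -23976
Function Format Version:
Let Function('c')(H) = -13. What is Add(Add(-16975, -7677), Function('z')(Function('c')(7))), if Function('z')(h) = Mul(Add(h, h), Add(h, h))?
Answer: -23976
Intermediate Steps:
Function('z')(h) = Mul(4, Pow(h, 2)) (Function('z')(h) = Mul(Mul(2, h), Mul(2, h)) = Mul(4, Pow(h, 2)))
Add(Add(-16975, -7677), Function('z')(Function('c')(7))) = Add(Add(-16975, -7677), Mul(4, Pow(-13, 2))) = Add(-24652, Mul(4, 169)) = Add(-24652, 676) = -23976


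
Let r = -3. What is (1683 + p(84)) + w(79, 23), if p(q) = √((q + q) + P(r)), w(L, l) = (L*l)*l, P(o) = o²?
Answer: 43474 + √177 ≈ 43487.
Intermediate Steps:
w(L, l) = L*l²
p(q) = √(9 + 2*q) (p(q) = √((q + q) + (-3)²) = √(2*q + 9) = √(9 + 2*q))
(1683 + p(84)) + w(79, 23) = (1683 + √(9 + 2*84)) + 79*23² = (1683 + √(9 + 168)) + 79*529 = (1683 + √177) + 41791 = 43474 + √177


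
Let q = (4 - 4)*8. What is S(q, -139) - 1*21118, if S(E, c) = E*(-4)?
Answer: -21118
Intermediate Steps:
q = 0 (q = 0*8 = 0)
S(E, c) = -4*E
S(q, -139) - 1*21118 = -4*0 - 1*21118 = 0 - 21118 = -21118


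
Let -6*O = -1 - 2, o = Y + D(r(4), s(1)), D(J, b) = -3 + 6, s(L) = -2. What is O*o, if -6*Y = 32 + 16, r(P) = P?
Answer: -5/2 ≈ -2.5000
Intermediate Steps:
D(J, b) = 3
Y = -8 (Y = -(32 + 16)/6 = -⅙*48 = -8)
o = -5 (o = -8 + 3 = -5)
O = ½ (O = -(-1 - 2)/6 = -⅙*(-3) = ½ ≈ 0.50000)
O*o = (½)*(-5) = -5/2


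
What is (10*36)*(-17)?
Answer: -6120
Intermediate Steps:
(10*36)*(-17) = 360*(-17) = -6120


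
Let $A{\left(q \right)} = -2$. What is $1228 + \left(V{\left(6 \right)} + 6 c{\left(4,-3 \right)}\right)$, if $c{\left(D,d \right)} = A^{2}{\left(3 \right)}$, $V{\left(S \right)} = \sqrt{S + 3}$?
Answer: $1255$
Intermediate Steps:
$V{\left(S \right)} = \sqrt{3 + S}$
$c{\left(D,d \right)} = 4$ ($c{\left(D,d \right)} = \left(-2\right)^{2} = 4$)
$1228 + \left(V{\left(6 \right)} + 6 c{\left(4,-3 \right)}\right) = 1228 + \left(\sqrt{3 + 6} + 6 \cdot 4\right) = 1228 + \left(\sqrt{9} + 24\right) = 1228 + \left(3 + 24\right) = 1228 + 27 = 1255$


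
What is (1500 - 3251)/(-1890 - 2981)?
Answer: 1751/4871 ≈ 0.35947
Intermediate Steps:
(1500 - 3251)/(-1890 - 2981) = -1751/(-4871) = -1751*(-1/4871) = 1751/4871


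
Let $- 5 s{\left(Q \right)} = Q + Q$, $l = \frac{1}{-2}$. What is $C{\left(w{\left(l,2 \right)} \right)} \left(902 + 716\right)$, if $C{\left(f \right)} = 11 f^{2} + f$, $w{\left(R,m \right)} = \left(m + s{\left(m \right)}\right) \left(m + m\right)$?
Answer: $\frac{10445808}{25} \approx 4.1783 \cdot 10^{5}$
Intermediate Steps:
$l = - \frac{1}{2} \approx -0.5$
$s{\left(Q \right)} = - \frac{2 Q}{5}$ ($s{\left(Q \right)} = - \frac{Q + Q}{5} = - \frac{2 Q}{5}$)
$w{\left(R,m \right)} = \frac{6 m^{2}}{5}$ ($w{\left(R,m \right)} = \left(m - \frac{2 m}{5}\right) \left(m + m\right) = \frac{3 m}{5} \cdot 2 m = \frac{6 m^{2}}{5}$)
$C{\left(f \right)} = f + 11 f^{2}$
$C{\left(w{\left(l,2 \right)} \right)} \left(902 + 716\right) = \frac{6 \cdot 2^{2}}{5} \left(1 + 11 \frac{6 \cdot 2^{2}}{5}\right) \left(902 + 716\right) = \frac{6}{5} \cdot 4 \left(1 + 11 \cdot \frac{6}{5} \cdot 4\right) 1618 = \frac{24 \left(1 + 11 \cdot \frac{24}{5}\right)}{5} \cdot 1618 = \frac{24 \left(1 + \frac{264}{5}\right)}{5} \cdot 1618 = \frac{24}{5} \cdot \frac{269}{5} \cdot 1618 = \frac{6456}{25} \cdot 1618 = \frac{10445808}{25}$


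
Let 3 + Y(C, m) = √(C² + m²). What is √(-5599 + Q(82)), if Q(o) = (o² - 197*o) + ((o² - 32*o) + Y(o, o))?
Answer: √(-10932 + 82*√2) ≈ 104.0*I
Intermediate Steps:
Y(C, m) = -3 + √(C² + m²)
Q(o) = -3 - 229*o + 2*o² + √2*√(o²) (Q(o) = (o² - 197*o) + ((o² - 32*o) + (-3 + √(o² + o²))) = (o² - 197*o) + ((o² - 32*o) + (-3 + √(2*o²))) = (o² - 197*o) + ((o² - 32*o) + (-3 + √2*√(o²))) = (o² - 197*o) + (-3 + o² - 32*o + √2*√(o²)) = -3 - 229*o + 2*o² + √2*√(o²))
√(-5599 + Q(82)) = √(-5599 + (-3 - 229*82 + 2*82² + √2*√(82²))) = √(-5599 + (-3 - 18778 + 2*6724 + √2*√6724)) = √(-5599 + (-3 - 18778 + 13448 + √2*82)) = √(-5599 + (-3 - 18778 + 13448 + 82*√2)) = √(-5599 + (-5333 + 82*√2)) = √(-10932 + 82*√2)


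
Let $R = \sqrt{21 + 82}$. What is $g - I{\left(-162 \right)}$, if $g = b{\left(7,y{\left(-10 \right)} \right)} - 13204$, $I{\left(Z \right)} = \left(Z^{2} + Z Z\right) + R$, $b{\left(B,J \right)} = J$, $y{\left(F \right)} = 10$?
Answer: $-65682 - \sqrt{103} \approx -65692.0$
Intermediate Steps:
$R = \sqrt{103} \approx 10.149$
$I{\left(Z \right)} = \sqrt{103} + 2 Z^{2}$ ($I{\left(Z \right)} = \left(Z^{2} + Z Z\right) + \sqrt{103} = \left(Z^{2} + Z^{2}\right) + \sqrt{103} = 2 Z^{2} + \sqrt{103} = \sqrt{103} + 2 Z^{2}$)
$g = -13194$ ($g = 10 - 13204 = -13194$)
$g - I{\left(-162 \right)} = -13194 - \left(\sqrt{103} + 2 \left(-162\right)^{2}\right) = -13194 - \left(\sqrt{103} + 2 \cdot 26244\right) = -13194 - \left(\sqrt{103} + 52488\right) = -13194 - \left(52488 + \sqrt{103}\right) = -65682 - \sqrt{103}$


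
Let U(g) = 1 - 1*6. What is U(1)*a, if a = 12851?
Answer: -64255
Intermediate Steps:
U(g) = -5 (U(g) = 1 - 6 = -5)
U(1)*a = -5*12851 = -64255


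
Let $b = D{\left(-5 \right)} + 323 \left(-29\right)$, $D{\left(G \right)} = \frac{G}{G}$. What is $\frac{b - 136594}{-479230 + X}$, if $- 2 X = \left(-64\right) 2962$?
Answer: $\frac{72980}{192223} \approx 0.37966$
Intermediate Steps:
$X = 94784$ ($X = - \frac{\left(-64\right) 2962}{2} = \left(- \frac{1}{2}\right) \left(-189568\right) = 94784$)
$D{\left(G \right)} = 1$
$b = -9366$ ($b = 1 + 323 \left(-29\right) = 1 - 9367 = -9366$)
$\frac{b - 136594}{-479230 + X} = \frac{-9366 - 136594}{-479230 + 94784} = \frac{-9366 - 136594}{-384446} = \left(-145960\right) \left(- \frac{1}{384446}\right) = \frac{72980}{192223}$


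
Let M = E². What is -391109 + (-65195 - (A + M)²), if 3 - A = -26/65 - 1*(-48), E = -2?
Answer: -11448809/25 ≈ -4.5795e+5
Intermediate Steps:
M = 4 (M = (-2)² = 4)
A = -223/5 (A = 3 - (-26/65 - 1*(-48)) = 3 - (-26*1/65 + 48) = 3 - (-⅖ + 48) = 3 - 1*238/5 = 3 - 238/5 = -223/5 ≈ -44.600)
-391109 + (-65195 - (A + M)²) = -391109 + (-65195 - (-223/5 + 4)²) = -391109 + (-65195 - (-203/5)²) = -391109 + (-65195 - 1*41209/25) = -391109 + (-65195 - 41209/25) = -391109 - 1671084/25 = -11448809/25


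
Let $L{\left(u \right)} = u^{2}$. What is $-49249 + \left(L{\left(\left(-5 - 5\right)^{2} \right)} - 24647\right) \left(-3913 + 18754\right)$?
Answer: $-217425376$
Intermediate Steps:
$-49249 + \left(L{\left(\left(-5 - 5\right)^{2} \right)} - 24647\right) \left(-3913 + 18754\right) = -49249 + \left(\left(\left(-5 - 5\right)^{2}\right)^{2} - 24647\right) \left(-3913 + 18754\right) = -49249 + \left(\left(\left(-10\right)^{2}\right)^{2} - 24647\right) 14841 = -49249 + \left(100^{2} - 24647\right) 14841 = -49249 + \left(10000 - 24647\right) 14841 = -49249 - 217376127 = -217425376$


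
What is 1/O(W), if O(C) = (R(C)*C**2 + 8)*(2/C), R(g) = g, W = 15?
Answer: 15/6766 ≈ 0.0022170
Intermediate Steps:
O(C) = 2*(8 + C**3)/C (O(C) = (C*C**2 + 8)*(2/C) = (C**3 + 8)*(2/C) = (8 + C**3)*(2/C) = 2*(8 + C**3)/C)
1/O(W) = 1/(2*(8 + 15**3)/15) = 1/(2*(1/15)*(8 + 3375)) = 1/(2*(1/15)*3383) = 1/(6766/15) = 15/6766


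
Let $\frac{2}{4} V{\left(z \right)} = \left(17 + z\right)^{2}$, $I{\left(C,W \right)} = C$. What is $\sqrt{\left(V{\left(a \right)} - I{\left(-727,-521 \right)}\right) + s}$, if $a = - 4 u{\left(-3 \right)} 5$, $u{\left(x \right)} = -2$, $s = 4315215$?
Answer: $2 \sqrt{1080610} \approx 2079.0$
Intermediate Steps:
$a = 40$ ($a = \left(-4\right) \left(-2\right) 5 = 8 \cdot 5 = 40$)
$V{\left(z \right)} = 2 \left(17 + z\right)^{2}$
$\sqrt{\left(V{\left(a \right)} - I{\left(-727,-521 \right)}\right) + s} = \sqrt{\left(2 \left(17 + 40\right)^{2} - -727\right) + 4315215} = \sqrt{\left(2 \cdot 57^{2} + 727\right) + 4315215} = \sqrt{\left(2 \cdot 3249 + 727\right) + 4315215} = \sqrt{\left(6498 + 727\right) + 4315215} = \sqrt{7225 + 4315215} = \sqrt{4322440} = 2 \sqrt{1080610}$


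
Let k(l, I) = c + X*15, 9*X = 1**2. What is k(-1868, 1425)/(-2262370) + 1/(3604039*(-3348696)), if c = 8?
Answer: -19444228072127/4550693525222581880 ≈ -4.2728e-6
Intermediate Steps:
X = 1/9 (X = (1/9)*1**2 = (1/9)*1 = 1/9 ≈ 0.11111)
k(l, I) = 29/3 (k(l, I) = 8 + (1/9)*15 = 8 + 5/3 = 29/3)
k(-1868, 1425)/(-2262370) + 1/(3604039*(-3348696)) = (29/3)/(-2262370) + 1/(3604039*(-3348696)) = (29/3)*(-1/2262370) + (1/3604039)*(-1/3348696) = -29/6787110 - 1/12068830983144 = -19444228072127/4550693525222581880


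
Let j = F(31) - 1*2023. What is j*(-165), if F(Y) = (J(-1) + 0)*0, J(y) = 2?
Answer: 333795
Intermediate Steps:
F(Y) = 0 (F(Y) = (2 + 0)*0 = 2*0 = 0)
j = -2023 (j = 0 - 1*2023 = 0 - 2023 = -2023)
j*(-165) = -2023*(-165) = 333795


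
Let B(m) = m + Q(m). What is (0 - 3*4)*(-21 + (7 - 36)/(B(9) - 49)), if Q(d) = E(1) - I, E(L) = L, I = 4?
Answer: 10488/43 ≈ 243.91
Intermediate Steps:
Q(d) = -3 (Q(d) = 1 - 1*4 = 1 - 4 = -3)
B(m) = -3 + m (B(m) = m - 3 = -3 + m)
(0 - 3*4)*(-21 + (7 - 36)/(B(9) - 49)) = (0 - 3*4)*(-21 + (7 - 36)/((-3 + 9) - 49)) = (0 - 12)*(-21 - 29/(6 - 49)) = -12*(-21 - 29/(-43)) = -12*(-21 - 29*(-1/43)) = -12*(-21 + 29/43) = -12*(-874/43) = 10488/43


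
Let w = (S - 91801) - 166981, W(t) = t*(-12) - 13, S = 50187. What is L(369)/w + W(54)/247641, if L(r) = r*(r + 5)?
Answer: -34313825141/51656674395 ≈ -0.66427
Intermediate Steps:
W(t) = -13 - 12*t (W(t) = -12*t - 13 = -13 - 12*t)
w = -208595 (w = (50187 - 91801) - 166981 = -41614 - 166981 = -208595)
L(r) = r*(5 + r)
L(369)/w + W(54)/247641 = (369*(5 + 369))/(-208595) + (-13 - 12*54)/247641 = (369*374)*(-1/208595) + (-13 - 648)*(1/247641) = 138006*(-1/208595) - 661*1/247641 = -138006/208595 - 661/247641 = -34313825141/51656674395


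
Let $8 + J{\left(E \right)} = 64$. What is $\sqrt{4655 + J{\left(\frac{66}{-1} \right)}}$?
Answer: $\sqrt{4711} \approx 68.637$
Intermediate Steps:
$J{\left(E \right)} = 56$ ($J{\left(E \right)} = -8 + 64 = 56$)
$\sqrt{4655 + J{\left(\frac{66}{-1} \right)}} = \sqrt{4655 + 56} = \sqrt{4711}$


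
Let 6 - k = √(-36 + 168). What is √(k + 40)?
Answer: √(46 - 2*√33) ≈ 5.8746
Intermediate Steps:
k = 6 - 2*√33 (k = 6 - √(-36 + 168) = 6 - √132 = 6 - 2*√33 ≈ -5.4891)
√(k + 40) = √((6 - 2*√33) + 40) = √(46 - 2*√33)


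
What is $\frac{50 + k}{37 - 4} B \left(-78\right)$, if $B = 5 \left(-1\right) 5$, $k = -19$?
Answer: $\frac{20150}{11} \approx 1831.8$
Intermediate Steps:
$B = -25$ ($B = \left(-5\right) 5 = -25$)
$\frac{50 + k}{37 - 4} B \left(-78\right) = \frac{50 - 19}{37 - 4} \left(-25\right) \left(-78\right) = \frac{31}{33} \left(-25\right) \left(-78\right) = \left(- \frac{775}{33}\right) \left(-78\right) = \frac{20150}{11}$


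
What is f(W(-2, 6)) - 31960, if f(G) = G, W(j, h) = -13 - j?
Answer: -31971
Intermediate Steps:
f(W(-2, 6)) - 31960 = (-13 - 1*(-2)) - 31960 = (-13 + 2) - 31960 = -11 - 31960 = -31971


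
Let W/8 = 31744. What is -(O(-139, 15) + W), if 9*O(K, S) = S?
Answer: -761861/3 ≈ -2.5395e+5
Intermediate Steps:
O(K, S) = S/9
W = 253952 (W = 8*31744 = 253952)
-(O(-139, 15) + W) = -((⅑)*15 + 253952) = -(5/3 + 253952) = -1*761861/3 = -761861/3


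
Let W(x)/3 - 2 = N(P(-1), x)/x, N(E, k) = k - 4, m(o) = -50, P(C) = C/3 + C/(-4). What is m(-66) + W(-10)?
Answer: -199/5 ≈ -39.800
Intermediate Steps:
P(C) = C/12 (P(C) = C*(1/3) + C*(-1/4) = C/3 - C/4 = C/12)
N(E, k) = -4 + k
W(x) = 6 + 3*(-4 + x)/x (W(x) = 6 + 3*((-4 + x)/x) = 6 + 3*(-4 + x)/x)
m(-66) + W(-10) = -50 + (9 - 12/(-10)) = -50 + (9 - 12*(-1/10)) = -50 + (9 + 6/5) = -50 + 51/5 = -199/5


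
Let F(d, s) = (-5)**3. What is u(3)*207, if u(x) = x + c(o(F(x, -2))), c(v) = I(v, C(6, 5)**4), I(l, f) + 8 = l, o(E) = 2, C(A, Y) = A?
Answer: -621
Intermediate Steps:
F(d, s) = -125
I(l, f) = -8 + l
c(v) = -8 + v
u(x) = -6 + x (u(x) = x + (-8 + 2) = x - 6 = -6 + x)
u(3)*207 = (-6 + 3)*207 = -3*207 = -621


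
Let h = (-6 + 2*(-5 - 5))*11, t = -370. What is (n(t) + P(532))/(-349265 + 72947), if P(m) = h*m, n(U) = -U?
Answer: 25297/46053 ≈ 0.54930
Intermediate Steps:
h = -286 (h = (-6 + 2*(-10))*11 = (-6 - 20)*11 = -26*11 = -286)
P(m) = -286*m
(n(t) + P(532))/(-349265 + 72947) = (-1*(-370) - 286*532)/(-349265 + 72947) = (370 - 152152)/(-276318) = -151782*(-1/276318) = 25297/46053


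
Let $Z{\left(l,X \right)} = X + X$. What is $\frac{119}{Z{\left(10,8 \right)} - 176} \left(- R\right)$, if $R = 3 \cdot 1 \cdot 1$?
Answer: $\frac{357}{160} \approx 2.2313$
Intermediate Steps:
$Z{\left(l,X \right)} = 2 X$
$R = 3$ ($R = 3 \cdot 1 = 3$)
$\frac{119}{Z{\left(10,8 \right)} - 176} \left(- R\right) = \frac{119}{2 \cdot 8 - 176} \left(\left(-1\right) 3\right) = \frac{119}{16 - 176} \left(-3\right) = \frac{119}{-160} \left(-3\right) = 119 \left(- \frac{1}{160}\right) \left(-3\right) = \left(- \frac{119}{160}\right) \left(-3\right) = \frac{357}{160}$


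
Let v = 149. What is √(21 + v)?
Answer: √170 ≈ 13.038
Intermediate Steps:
√(21 + v) = √(21 + 149) = √170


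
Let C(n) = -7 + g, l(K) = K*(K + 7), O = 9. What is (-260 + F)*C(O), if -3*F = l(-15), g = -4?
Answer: 3300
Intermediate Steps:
l(K) = K*(7 + K)
F = -40 (F = -(-5)*(7 - 15) = -(-5)*(-8) = -⅓*120 = -40)
C(n) = -11 (C(n) = -7 - 4 = -11)
(-260 + F)*C(O) = (-260 - 40)*(-11) = -300*(-11) = 3300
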